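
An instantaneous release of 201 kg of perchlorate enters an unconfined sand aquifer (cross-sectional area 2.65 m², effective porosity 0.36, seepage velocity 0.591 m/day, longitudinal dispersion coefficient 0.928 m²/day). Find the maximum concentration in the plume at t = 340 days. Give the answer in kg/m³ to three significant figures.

The peak of an instantaneous 1D plume sits at x = vt; there the Gaussian factor is 1 and C_max = M/(n_e·A·√(4πDt)), where n_e·A is the pore area the mass is dissolved in.
√(4πDt) = √(4π × 0.928 × 340) = 62.97 m, so C_max = 201/(0.36 × 2.65 × 62.97) = 3.35 kg/m³.

3.35 kg/m³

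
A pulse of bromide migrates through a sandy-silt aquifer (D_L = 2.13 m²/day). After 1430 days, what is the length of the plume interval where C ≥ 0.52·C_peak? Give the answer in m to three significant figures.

179 m

The plume is Gaussian with σ = √(2Dt) = √(2 × 2.13 × 1430) = 78.05 m.
C/C_peak = exp(−Δx²/(2σ²)) = 0.52 ⇒ Δx = σ·√(−2 ln 0.52) = 78.05 × 1.144 = 89.29 m.
Width = 2Δx = 179 m.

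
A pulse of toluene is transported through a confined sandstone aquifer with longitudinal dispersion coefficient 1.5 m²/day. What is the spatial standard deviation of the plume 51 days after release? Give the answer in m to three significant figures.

12.4 m

Dispersive spreading gives a Gaussian with σ² = 2Dt; advection only shifts the center.
σ = √(2 × 1.5 × 51) = 12.4 m.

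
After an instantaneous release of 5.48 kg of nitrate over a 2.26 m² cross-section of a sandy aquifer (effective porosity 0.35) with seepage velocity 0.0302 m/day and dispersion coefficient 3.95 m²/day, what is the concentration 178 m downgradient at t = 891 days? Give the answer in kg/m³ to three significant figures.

0.00651 kg/m³

For an instantaneous plane source, C(x,t) = M/(n_e·A·√(4πDt)) · exp(−(x−vt)²/(4Dt)), with n_e·A the pore (flow) area.
Plume center vt = 0.0302 × 891 = 26.9082 m, so the well at 178 m is 151.0918 m downgradient of the peak.
√(4πDt) = 210.3 m, giving peak height M/(n_e·A·√(4πDt)) = 5.48/(0.35 × 2.26 × 210.3) = 0.03294 kg/m³.
(x−vt)²/(4Dt) = (151.0918)²/(4 × 3.95 × 891) = 1.622; exp(−1.622) = 0.1975.
C = 0.03294 × 0.1975 = 0.00651 kg/m³.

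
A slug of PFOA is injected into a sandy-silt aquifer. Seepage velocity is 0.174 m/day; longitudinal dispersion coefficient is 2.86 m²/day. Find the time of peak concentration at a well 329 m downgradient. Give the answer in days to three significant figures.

1800 days

For the 1D instantaneous-source solution, setting ∂C/∂t = 0 at fixed x gives v²t² + 2Dt − x² = 0, so t = (√(D² + v²x²) − D)/v².
√(D² + v²x²) = √(2.86² + 0.174² × 329²) = 57.32; v² = 0.030276.
t = (57.32 − 2.86)/0.030276 = 1800 days (vs. the pure-advection estimate x/v = 1890 d).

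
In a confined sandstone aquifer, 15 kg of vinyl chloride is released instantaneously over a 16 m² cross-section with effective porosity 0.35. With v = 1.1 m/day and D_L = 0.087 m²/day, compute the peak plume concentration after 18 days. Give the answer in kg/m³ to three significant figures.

The peak of an instantaneous 1D plume sits at x = vt; there the Gaussian factor is 1 and C_max = M/(n_e·A·√(4πDt)), where n_e·A is the pore area the mass is dissolved in.
√(4πDt) = √(4π × 0.087 × 18) = 4.436 m, so C_max = 15/(0.35 × 16 × 4.436) = 0.604 kg/m³.

0.604 kg/m³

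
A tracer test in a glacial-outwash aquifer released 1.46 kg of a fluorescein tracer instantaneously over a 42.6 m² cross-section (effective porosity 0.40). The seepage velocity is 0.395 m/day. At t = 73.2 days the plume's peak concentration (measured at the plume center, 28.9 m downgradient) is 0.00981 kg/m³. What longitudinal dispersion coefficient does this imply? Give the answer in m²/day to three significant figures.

At the plume center C_max = M/(n_e·A·√(4πDt)), so D = M²/(4πt·(n_e·A·C_max)²).
n_e·A·C_max = 0.40 × 42.6 × 0.00981 = 0.1672 kg/m.
D = 1.46²/(4π × 73.2 × 0.1672²) = 0.0829 m²/day.

0.0829 m²/day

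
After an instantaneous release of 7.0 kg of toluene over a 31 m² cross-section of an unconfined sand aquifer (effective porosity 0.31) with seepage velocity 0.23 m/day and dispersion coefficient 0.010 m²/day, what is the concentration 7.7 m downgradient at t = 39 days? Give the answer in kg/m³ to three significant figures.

0.117 kg/m³

For an instantaneous plane source, C(x,t) = M/(n_e·A·√(4πDt)) · exp(−(x−vt)²/(4Dt)), with n_e·A the pore (flow) area.
Plume center vt = 0.23 × 39 = 8.97 m, so the well at 7.7 m is 1.27 m upgradient of the peak.
√(4πDt) = 2.214 m, giving peak height M/(n_e·A·√(4πDt)) = 7.0/(0.31 × 31 × 2.214) = 0.3290 kg/m³.
(x−vt)²/(4Dt) = (-1.27)²/(4 × 0.010 × 39) = 1.034; exp(−1.034) = 0.3556.
C = 0.3290 × 0.3556 = 0.117 kg/m³.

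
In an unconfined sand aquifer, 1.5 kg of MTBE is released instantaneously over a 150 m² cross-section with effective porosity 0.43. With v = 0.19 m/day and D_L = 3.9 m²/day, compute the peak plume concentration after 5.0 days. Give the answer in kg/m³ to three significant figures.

The peak of an instantaneous 1D plume sits at x = vt; there the Gaussian factor is 1 and C_max = M/(n_e·A·√(4πDt)), where n_e·A is the pore area the mass is dissolved in.
√(4πDt) = √(4π × 3.9 × 5.0) = 15.65 m, so C_max = 1.5/(0.43 × 150 × 15.65) = 0.00149 kg/m³.

0.00149 kg/m³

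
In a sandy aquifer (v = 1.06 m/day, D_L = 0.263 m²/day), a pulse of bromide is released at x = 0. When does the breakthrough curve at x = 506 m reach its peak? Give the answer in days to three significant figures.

477 days

For the 1D instantaneous-source solution, setting ∂C/∂t = 0 at fixed x gives v²t² + 2Dt − x² = 0, so t = (√(D² + v²x²) − D)/v².
√(D² + v²x²) = √(0.263² + 1.06² × 506²) = 536.4; v² = 1.1236.
t = (536.4 − 0.263)/1.1236 = 477 days (vs. the pure-advection estimate x/v = 477 d).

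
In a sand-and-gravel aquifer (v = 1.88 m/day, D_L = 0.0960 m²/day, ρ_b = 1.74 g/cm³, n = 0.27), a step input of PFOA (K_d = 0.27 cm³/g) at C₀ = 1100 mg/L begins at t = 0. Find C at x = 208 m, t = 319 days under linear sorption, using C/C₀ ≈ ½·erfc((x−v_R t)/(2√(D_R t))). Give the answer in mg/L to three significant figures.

1090 mg/L

Retardation factor R = 1 + ρ_b·K_d/n = 1 + 1.74 × 0.27/0.27 = 2.740.
Sorption retards both mechanisms: v_R = v/R = 0.6861 m/day, D_R = D/R = 0.03504 m²/day.
v_R·t = 0.6861 × 319 = 218.8659 m; 2√(D_R t) = 6.687 m; argument = (208 − 218.8659)/6.687 = -1.625.
C = C₀ × ½·erfc(-1.625) = 1100 × 0.9892 = 1090 mg/L.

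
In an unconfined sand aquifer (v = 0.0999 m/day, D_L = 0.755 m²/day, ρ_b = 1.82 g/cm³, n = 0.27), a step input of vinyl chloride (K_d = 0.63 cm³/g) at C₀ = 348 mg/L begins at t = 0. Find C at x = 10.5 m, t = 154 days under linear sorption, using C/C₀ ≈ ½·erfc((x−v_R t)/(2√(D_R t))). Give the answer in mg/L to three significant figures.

Retardation factor R = 1 + ρ_b·K_d/n = 1 + 1.82 × 0.63/0.27 = 5.247.
Sorption retards both mechanisms: v_R = v/R = 0.01904 m/day, D_R = D/R = 0.1439 m²/day.
v_R·t = 0.01904 × 154 = 2.93216 m; 2√(D_R t) = 9.415 m; argument = (10.5 − 2.93216)/9.415 = 0.8038.
C = C₀ × ½·erfc(0.8038) = 348 × 0.1278 = 44.5 mg/L.

44.5 mg/L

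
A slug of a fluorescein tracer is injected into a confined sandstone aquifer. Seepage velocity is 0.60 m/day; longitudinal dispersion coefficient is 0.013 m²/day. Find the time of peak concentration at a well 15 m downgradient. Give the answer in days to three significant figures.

25.0 days

For the 1D instantaneous-source solution, setting ∂C/∂t = 0 at fixed x gives v²t² + 2Dt − x² = 0, so t = (√(D² + v²x²) − D)/v².
√(D² + v²x²) = √(0.013² + 0.60² × 15²) = 9.000; v² = 0.36.
t = (9.000 − 0.013)/0.36 = 25.0 days (vs. the pure-advection estimate x/v = 25.0 d).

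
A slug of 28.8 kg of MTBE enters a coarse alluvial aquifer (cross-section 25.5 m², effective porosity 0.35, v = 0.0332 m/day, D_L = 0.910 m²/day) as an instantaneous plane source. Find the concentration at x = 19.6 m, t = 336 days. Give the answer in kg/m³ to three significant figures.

0.0491 kg/m³

For an instantaneous plane source, C(x,t) = M/(n_e·A·√(4πDt)) · exp(−(x−vt)²/(4Dt)), with n_e·A the pore (flow) area.
Plume center vt = 0.0332 × 336 = 11.1552 m, so the well at 19.6 m is 8.4448 m downgradient of the peak.
√(4πDt) = 61.99 m, giving peak height M/(n_e·A·√(4πDt)) = 28.8/(0.35 × 25.5 × 61.99) = 0.05206 kg/m³.
(x−vt)²/(4Dt) = (8.4448)²/(4 × 0.910 × 336) = 0.05831; exp(−0.05831) = 0.9434.
C = 0.05206 × 0.9434 = 0.0491 kg/m³.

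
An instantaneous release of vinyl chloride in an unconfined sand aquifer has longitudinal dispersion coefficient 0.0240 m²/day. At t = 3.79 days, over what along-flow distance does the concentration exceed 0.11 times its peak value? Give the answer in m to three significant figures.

1.79 m

The plume is Gaussian with σ = √(2Dt) = √(2 × 0.0240 × 3.79) = 0.4265 m.
C/C_peak = exp(−Δx²/(2σ²)) = 0.11 ⇒ Δx = σ·√(−2 ln 0.11) = 0.4265 × 2.101 = 0.8961 m.
Width = 2Δx = 1.79 m.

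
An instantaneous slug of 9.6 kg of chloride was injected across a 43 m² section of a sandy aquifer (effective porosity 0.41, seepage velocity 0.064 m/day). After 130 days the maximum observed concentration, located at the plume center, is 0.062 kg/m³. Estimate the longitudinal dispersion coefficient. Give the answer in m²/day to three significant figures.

At the plume center C_max = M/(n_e·A·√(4πDt)), so D = M²/(4πt·(n_e·A·C_max)²).
n_e·A·C_max = 0.41 × 43 × 0.062 = 1.093 kg/m.
D = 9.6²/(4π × 130 × 1.093²) = 0.0472 m²/day.

0.0472 m²/day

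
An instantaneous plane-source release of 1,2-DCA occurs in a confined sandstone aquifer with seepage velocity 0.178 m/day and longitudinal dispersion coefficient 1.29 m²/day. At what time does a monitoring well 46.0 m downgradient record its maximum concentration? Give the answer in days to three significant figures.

221 days

For the 1D instantaneous-source solution, setting ∂C/∂t = 0 at fixed x gives v²t² + 2Dt − x² = 0, so t = (√(D² + v²x²) − D)/v².
√(D² + v²x²) = √(1.29² + 0.178² × 46.0²) = 8.289; v² = 0.031684.
t = (8.289 − 1.29)/0.031684 = 221 days (vs. the pure-advection estimate x/v = 258 d).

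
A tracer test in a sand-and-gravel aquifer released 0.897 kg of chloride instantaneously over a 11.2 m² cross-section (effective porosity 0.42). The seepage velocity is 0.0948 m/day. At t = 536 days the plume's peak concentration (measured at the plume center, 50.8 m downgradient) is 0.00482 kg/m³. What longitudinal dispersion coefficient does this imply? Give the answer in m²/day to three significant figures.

0.232 m²/day

At the plume center C_max = M/(n_e·A·√(4πDt)), so D = M²/(4πt·(n_e·A·C_max)²).
n_e·A·C_max = 0.42 × 11.2 × 0.00482 = 0.02267 kg/m.
D = 0.897²/(4π × 536 × 0.02267²) = 0.232 m²/day.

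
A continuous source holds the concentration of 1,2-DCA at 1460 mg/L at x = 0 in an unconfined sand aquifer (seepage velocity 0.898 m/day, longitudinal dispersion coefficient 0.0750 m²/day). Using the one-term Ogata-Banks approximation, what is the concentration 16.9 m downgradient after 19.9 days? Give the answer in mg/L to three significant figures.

For a continuous step input, C/C₀ ≈ ½·erfc((x−vt)/(2√(Dt))).
vt = 0.898 × 19.9 = 17.8702 m and 2√(Dt) = 2√(0.0750 × 19.9) = 2.443 m.
Argument (x−vt)/(2√(Dt)) = (16.9 − 17.8702)/2.443 = -0.3971; ½·erfc(-0.3971) = 0.7128.
C = 1460 × 0.7128 = 1040 mg/L.

1040 mg/L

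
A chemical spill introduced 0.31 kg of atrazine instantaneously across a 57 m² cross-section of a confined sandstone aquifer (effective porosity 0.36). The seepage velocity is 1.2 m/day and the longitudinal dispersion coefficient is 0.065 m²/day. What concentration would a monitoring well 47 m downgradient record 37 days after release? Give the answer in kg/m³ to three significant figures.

For an instantaneous plane source, C(x,t) = M/(n_e·A·√(4πDt)) · exp(−(x−vt)²/(4Dt)), with n_e·A the pore (flow) area.
Plume center vt = 1.2 × 37 = 44.4 m, so the well at 47 m is 2.6 m downgradient of the peak.
√(4πDt) = 5.497 m, giving peak height M/(n_e·A·√(4πDt)) = 0.31/(0.36 × 57 × 5.497) = 0.002748 kg/m³.
(x−vt)²/(4Dt) = (2.6)²/(4 × 0.065 × 37) = 0.7027; exp(−0.7027) = 0.4952.
C = 0.002748 × 0.4952 = 0.00136 kg/m³.

0.00136 kg/m³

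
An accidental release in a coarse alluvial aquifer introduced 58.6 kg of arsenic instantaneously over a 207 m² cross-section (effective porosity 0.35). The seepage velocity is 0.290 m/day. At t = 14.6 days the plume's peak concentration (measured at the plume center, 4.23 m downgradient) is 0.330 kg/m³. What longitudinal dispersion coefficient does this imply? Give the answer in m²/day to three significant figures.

At the plume center C_max = M/(n_e·A·√(4πDt)), so D = M²/(4πt·(n_e·A·C_max)²).
n_e·A·C_max = 0.35 × 207 × 0.330 = 23.91 kg/m.
D = 58.6²/(4π × 14.6 × 23.91²) = 0.0327 m²/day.

0.0327 m²/day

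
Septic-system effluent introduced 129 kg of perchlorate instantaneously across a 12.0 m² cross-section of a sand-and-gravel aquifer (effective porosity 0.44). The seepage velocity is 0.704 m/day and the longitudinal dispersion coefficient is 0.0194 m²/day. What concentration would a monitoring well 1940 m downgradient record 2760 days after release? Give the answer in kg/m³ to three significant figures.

For an instantaneous plane source, C(x,t) = M/(n_e·A·√(4πDt)) · exp(−(x−vt)²/(4Dt)), with n_e·A the pore (flow) area.
Plume center vt = 0.704 × 2760 = 1943.04 m, so the well at 1940 m is 3.04 m upgradient of the peak.
√(4πDt) = 25.94 m, giving peak height M/(n_e·A·√(4πDt)) = 129/(0.44 × 12.0 × 25.94) = 0.9419 kg/m³.
(x−vt)²/(4Dt) = (-3.04)²/(4 × 0.0194 × 2760) = 0.04315; exp(−0.04315) = 0.9578.
C = 0.9419 × 0.9578 = 0.902 kg/m³.

0.902 kg/m³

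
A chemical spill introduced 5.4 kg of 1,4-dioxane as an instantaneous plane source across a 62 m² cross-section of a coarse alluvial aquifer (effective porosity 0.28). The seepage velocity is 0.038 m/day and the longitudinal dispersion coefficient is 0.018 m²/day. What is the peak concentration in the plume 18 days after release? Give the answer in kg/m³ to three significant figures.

0.154 kg/m³

The peak of an instantaneous 1D plume sits at x = vt; there the Gaussian factor is 1 and C_max = M/(n_e·A·√(4πDt)), where n_e·A is the pore area the mass is dissolved in.
√(4πDt) = √(4π × 0.018 × 18) = 2.018 m, so C_max = 5.4/(0.28 × 62 × 2.018) = 0.154 kg/m³.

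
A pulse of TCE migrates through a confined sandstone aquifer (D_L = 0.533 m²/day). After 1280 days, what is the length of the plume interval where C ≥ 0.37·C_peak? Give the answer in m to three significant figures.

104 m

The plume is Gaussian with σ = √(2Dt) = √(2 × 0.533 × 1280) = 36.94 m.
C/C_peak = exp(−Δx²/(2σ²)) = 0.37 ⇒ Δx = σ·√(−2 ln 0.37) = 36.94 × 1.410 = 52.09 m.
Width = 2Δx = 104 m.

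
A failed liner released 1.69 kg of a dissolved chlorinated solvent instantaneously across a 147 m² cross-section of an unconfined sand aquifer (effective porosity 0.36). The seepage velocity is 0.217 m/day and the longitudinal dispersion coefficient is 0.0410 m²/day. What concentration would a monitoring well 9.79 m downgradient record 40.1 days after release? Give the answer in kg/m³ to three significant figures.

For an instantaneous plane source, C(x,t) = M/(n_e·A·√(4πDt)) · exp(−(x−vt)²/(4Dt)), with n_e·A the pore (flow) area.
Plume center vt = 0.217 × 40.1 = 8.7017 m, so the well at 9.79 m is 1.0883 m downgradient of the peak.
√(4πDt) = 4.545 m, giving peak height M/(n_e·A·√(4πDt)) = 1.69/(0.36 × 147 × 4.545) = 0.007026 kg/m³.
(x−vt)²/(4Dt) = (1.0883)²/(4 × 0.0410 × 40.1) = 0.1801; exp(−0.1801) = 0.8352.
C = 0.007026 × 0.8352 = 0.00587 kg/m³.

0.00587 kg/m³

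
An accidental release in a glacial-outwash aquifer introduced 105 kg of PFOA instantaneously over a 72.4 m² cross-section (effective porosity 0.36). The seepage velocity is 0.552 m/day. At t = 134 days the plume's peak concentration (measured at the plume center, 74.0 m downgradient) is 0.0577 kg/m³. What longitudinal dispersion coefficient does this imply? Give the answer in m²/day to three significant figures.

2.89 m²/day

At the plume center C_max = M/(n_e·A·√(4πDt)), so D = M²/(4πt·(n_e·A·C_max)²).
n_e·A·C_max = 0.36 × 72.4 × 0.0577 = 1.504 kg/m.
D = 105²/(4π × 134 × 1.504²) = 2.89 m²/day.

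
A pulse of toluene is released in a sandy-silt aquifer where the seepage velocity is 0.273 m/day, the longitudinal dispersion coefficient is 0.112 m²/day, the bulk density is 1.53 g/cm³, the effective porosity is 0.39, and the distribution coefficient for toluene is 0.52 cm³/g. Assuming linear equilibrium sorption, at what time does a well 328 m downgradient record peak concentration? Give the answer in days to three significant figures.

3650 days

Retardation factor R = 1 + ρ_b·K_d/n = 1 + 1.53 × 0.52/0.39 = 3.040.
Sorption retards both mechanisms: v_R = v/R = 0.08980 m/day, D_R = D/R = 0.03684 m²/day.
Peak time from v_R²t² + 2D_R t − x² = 0: t = (√(D_R² + v_R²x²) − D_R)/v_R².
√(D_R² + v_R²x²) = √(0.03684² + 0.08980² × 328²) = 29.45; v_R² = 0.008064.
t = (29.45 − 0.03684)/0.008064 = 3650 days.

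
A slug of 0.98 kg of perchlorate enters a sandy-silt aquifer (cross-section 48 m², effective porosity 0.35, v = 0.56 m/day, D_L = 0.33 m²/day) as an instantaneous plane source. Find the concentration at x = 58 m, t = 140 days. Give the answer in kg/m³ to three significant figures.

0.000255 kg/m³

For an instantaneous plane source, C(x,t) = M/(n_e·A·√(4πDt)) · exp(−(x−vt)²/(4Dt)), with n_e·A the pore (flow) area.
Plume center vt = 0.56 × 140 = 78.4 m, so the well at 58 m is 20.4 m upgradient of the peak.
√(4πDt) = 24.09 m, giving peak height M/(n_e·A·√(4πDt)) = 0.98/(0.35 × 48 × 24.09) = 0.002421 kg/m³.
(x−vt)²/(4Dt) = (-20.4)²/(4 × 0.33 × 140) = 2.252; exp(−2.252) = 0.1052.
C = 0.002421 × 0.1052 = 0.000255 kg/m³.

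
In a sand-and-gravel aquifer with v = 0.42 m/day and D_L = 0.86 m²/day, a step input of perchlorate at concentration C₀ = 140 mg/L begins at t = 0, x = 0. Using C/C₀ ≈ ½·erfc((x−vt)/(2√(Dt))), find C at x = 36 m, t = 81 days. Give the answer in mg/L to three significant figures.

For a continuous step input, C/C₀ ≈ ½·erfc((x−vt)/(2√(Dt))).
vt = 0.42 × 81 = 34.02 m and 2√(Dt) = 2√(0.86 × 81) = 16.69 m.
Argument (x−vt)/(2√(Dt)) = (36 − 34.02)/16.69 = 0.1186; ½·erfc(0.1186) = 0.4334.
C = 140 × 0.4334 = 60.7 mg/L.

60.7 mg/L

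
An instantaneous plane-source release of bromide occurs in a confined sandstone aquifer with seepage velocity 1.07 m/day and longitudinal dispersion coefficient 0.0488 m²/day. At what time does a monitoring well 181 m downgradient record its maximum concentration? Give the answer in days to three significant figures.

For the 1D instantaneous-source solution, setting ∂C/∂t = 0 at fixed x gives v²t² + 2Dt − x² = 0, so t = (√(D² + v²x²) − D)/v².
√(D² + v²x²) = √(0.0488² + 1.07² × 181²) = 193.7; v² = 1.1449.
t = (193.7 − 0.0488)/1.1449 = 169 days (vs. the pure-advection estimate x/v = 169 d).

169 days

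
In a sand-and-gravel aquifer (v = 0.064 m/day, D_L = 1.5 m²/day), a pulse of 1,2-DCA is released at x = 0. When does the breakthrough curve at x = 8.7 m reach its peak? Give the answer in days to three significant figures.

24.4 days

For the 1D instantaneous-source solution, setting ∂C/∂t = 0 at fixed x gives v²t² + 2Dt − x² = 0, so t = (√(D² + v²x²) − D)/v².
√(D² + v²x²) = √(1.5² + 0.064² × 8.7²) = 1.600; v² = 0.004096.
t = (1.600 − 1.5)/0.004096 = 24.4 days (vs. the pure-advection estimate x/v = 136 d).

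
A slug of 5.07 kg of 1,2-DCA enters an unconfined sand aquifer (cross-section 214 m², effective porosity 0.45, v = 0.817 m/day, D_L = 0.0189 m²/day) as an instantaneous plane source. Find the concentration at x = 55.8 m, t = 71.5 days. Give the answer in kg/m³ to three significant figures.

0.00360 kg/m³

For an instantaneous plane source, C(x,t) = M/(n_e·A·√(4πDt)) · exp(−(x−vt)²/(4Dt)), with n_e·A the pore (flow) area.
Plume center vt = 0.817 × 71.5 = 58.4155 m, so the well at 55.8 m is 2.6155 m upgradient of the peak.
√(4πDt) = 4.121 m, giving peak height M/(n_e·A·√(4πDt)) = 5.07/(0.45 × 214 × 4.121) = 0.01278 kg/m³.
(x−vt)²/(4Dt) = (-2.6155)²/(4 × 0.0189 × 71.5) = 1.266; exp(−1.266) = 0.2820.
C = 0.01278 × 0.2820 = 0.00360 kg/m³.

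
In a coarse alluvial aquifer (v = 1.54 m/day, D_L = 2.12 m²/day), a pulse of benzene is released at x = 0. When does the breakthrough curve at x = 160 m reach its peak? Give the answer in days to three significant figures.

For the 1D instantaneous-source solution, setting ∂C/∂t = 0 at fixed x gives v²t² + 2Dt − x² = 0, so t = (√(D² + v²x²) − D)/v².
√(D² + v²x²) = √(2.12² + 1.54² × 160²) = 246.4; v² = 2.3716.
t = (246.4 − 2.12)/2.3716 = 103 days (vs. the pure-advection estimate x/v = 104 d).

103 days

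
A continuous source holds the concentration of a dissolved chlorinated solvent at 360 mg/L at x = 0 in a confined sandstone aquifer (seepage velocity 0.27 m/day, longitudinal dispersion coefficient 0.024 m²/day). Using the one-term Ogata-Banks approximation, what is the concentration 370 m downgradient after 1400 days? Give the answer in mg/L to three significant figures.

301 mg/L

For a continuous step input, C/C₀ ≈ ½·erfc((x−vt)/(2√(Dt))).
vt = 0.27 × 1400 = 378 m and 2√(Dt) = 2√(0.024 × 1400) = 11.59 m.
Argument (x−vt)/(2√(Dt)) = (370 − 378)/11.59 = -0.6903; ½·erfc(-0.6903) = 0.8355.
C = 360 × 0.8355 = 301 mg/L.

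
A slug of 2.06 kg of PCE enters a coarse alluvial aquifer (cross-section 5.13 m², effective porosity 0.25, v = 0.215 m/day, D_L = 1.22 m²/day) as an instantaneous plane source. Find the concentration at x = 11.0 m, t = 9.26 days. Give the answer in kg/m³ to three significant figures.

For an instantaneous plane source, C(x,t) = M/(n_e·A·√(4πDt)) · exp(−(x−vt)²/(4Dt)), with n_e·A the pore (flow) area.
Plume center vt = 0.215 × 9.26 = 1.9909 m, so the well at 11.0 m is 9.0091 m downgradient of the peak.
√(4πDt) = 11.91 m, giving peak height M/(n_e·A·√(4πDt)) = 2.06/(0.25 × 5.13 × 11.91) = 0.1349 kg/m³.
(x−vt)²/(4Dt) = (9.0091)²/(4 × 1.22 × 9.26) = 1.796; exp(−1.796) = 0.1660.
C = 0.1349 × 0.1660 = 0.0224 kg/m³.

0.0224 kg/m³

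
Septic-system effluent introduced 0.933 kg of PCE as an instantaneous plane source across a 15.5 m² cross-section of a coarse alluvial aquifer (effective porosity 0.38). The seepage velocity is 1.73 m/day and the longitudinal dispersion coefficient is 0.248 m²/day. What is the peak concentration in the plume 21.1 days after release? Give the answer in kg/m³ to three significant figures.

The peak of an instantaneous 1D plume sits at x = vt; there the Gaussian factor is 1 and C_max = M/(n_e·A·√(4πDt)), where n_e·A is the pore area the mass is dissolved in.
√(4πDt) = √(4π × 0.248 × 21.1) = 8.109 m, so C_max = 0.933/(0.38 × 15.5 × 8.109) = 0.0195 kg/m³.

0.0195 kg/m³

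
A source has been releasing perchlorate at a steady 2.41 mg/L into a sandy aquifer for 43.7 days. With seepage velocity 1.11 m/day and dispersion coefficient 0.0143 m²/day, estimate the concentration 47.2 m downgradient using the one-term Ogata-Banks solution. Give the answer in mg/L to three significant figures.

For a continuous step input, C/C₀ ≈ ½·erfc((x−vt)/(2√(Dt))).
vt = 1.11 × 43.7 = 48.507 m and 2√(Dt) = 2√(0.0143 × 43.7) = 1.581 m.
Argument (x−vt)/(2√(Dt)) = (47.2 − 48.507)/1.581 = -0.8267; ½·erfc(-0.8267) = 0.8788.
C = 2.41 × 0.8788 = 2.12 mg/L.

2.12 mg/L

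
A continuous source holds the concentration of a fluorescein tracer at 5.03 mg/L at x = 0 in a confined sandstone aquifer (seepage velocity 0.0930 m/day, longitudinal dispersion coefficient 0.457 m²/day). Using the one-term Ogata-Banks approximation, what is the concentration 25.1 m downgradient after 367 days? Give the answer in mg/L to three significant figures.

3.47 mg/L

For a continuous step input, C/C₀ ≈ ½·erfc((x−vt)/(2√(Dt))).
vt = 0.0930 × 367 = 34.131 m and 2√(Dt) = 2√(0.457 × 367) = 25.90 m.
Argument (x−vt)/(2√(Dt)) = (25.1 − 34.131)/25.90 = -0.3487; ½·erfc(-0.3487) = 0.6890.
C = 5.03 × 0.6890 = 3.47 mg/L.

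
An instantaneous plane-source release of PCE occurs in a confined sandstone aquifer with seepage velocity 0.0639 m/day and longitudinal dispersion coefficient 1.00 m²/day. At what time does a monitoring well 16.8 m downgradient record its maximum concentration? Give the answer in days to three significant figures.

For the 1D instantaneous-source solution, setting ∂C/∂t = 0 at fixed x gives v²t² + 2Dt − x² = 0, so t = (√(D² + v²x²) − D)/v².
√(D² + v²x²) = √(1.00² + 0.0639² × 16.8²) = 1.467; v² = 0.00408321.
t = (1.467 − 1.00)/0.00408321 = 114 days (vs. the pure-advection estimate x/v = 263 d).

114 days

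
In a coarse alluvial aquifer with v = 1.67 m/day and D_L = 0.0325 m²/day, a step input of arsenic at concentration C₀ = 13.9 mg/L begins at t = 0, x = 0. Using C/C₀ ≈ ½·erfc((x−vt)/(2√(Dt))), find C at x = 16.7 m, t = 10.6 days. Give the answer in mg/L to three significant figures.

12.3 mg/L

For a continuous step input, C/C₀ ≈ ½·erfc((x−vt)/(2√(Dt))).
vt = 1.67 × 10.6 = 17.702 m and 2√(Dt) = 2√(0.0325 × 10.6) = 1.174 m.
Argument (x−vt)/(2√(Dt)) = (16.7 − 17.702)/1.174 = -0.8535; ½·erfc(-0.8535) = 0.8863.
C = 13.9 × 0.8863 = 12.3 mg/L.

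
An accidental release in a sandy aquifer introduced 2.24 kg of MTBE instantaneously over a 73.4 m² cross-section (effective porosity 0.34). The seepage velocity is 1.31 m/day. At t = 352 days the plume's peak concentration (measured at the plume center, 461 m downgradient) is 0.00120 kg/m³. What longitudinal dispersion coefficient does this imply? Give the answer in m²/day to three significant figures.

At the plume center C_max = M/(n_e·A·√(4πDt)), so D = M²/(4πt·(n_e·A·C_max)²).
n_e·A·C_max = 0.34 × 73.4 × 0.00120 = 0.02995 kg/m.
D = 2.24²/(4π × 352 × 0.02995²) = 1.26 m²/day.

1.26 m²/day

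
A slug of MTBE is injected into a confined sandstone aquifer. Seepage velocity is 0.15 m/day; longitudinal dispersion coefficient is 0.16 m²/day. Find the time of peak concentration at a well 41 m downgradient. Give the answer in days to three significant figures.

266 days

For the 1D instantaneous-source solution, setting ∂C/∂t = 0 at fixed x gives v²t² + 2Dt − x² = 0, so t = (√(D² + v²x²) − D)/v².
√(D² + v²x²) = √(0.16² + 0.15² × 41²) = 6.152; v² = 0.0225.
t = (6.152 − 0.16)/0.0225 = 266 days (vs. the pure-advection estimate x/v = 273 d).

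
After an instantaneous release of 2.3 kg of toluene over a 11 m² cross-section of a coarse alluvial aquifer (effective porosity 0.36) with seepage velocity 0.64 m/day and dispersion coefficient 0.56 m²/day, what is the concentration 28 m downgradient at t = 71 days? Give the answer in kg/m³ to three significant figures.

For an instantaneous plane source, C(x,t) = M/(n_e·A·√(4πDt)) · exp(−(x−vt)²/(4Dt)), with n_e·A the pore (flow) area.
Plume center vt = 0.64 × 71 = 45.44 m, so the well at 28 m is 17.44 m upgradient of the peak.
√(4πDt) = 22.35 m, giving peak height M/(n_e·A·√(4πDt)) = 2.3/(0.36 × 11 × 22.35) = 0.02599 kg/m³.
(x−vt)²/(4Dt) = (-17.44)²/(4 × 0.56 × 71) = 1.912; exp(−1.912) = 0.1478.
C = 0.02599 × 0.1478 = 0.00384 kg/m³.

0.00384 kg/m³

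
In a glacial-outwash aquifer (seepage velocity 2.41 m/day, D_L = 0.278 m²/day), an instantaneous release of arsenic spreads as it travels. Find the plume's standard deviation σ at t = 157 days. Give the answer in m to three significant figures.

9.34 m

Dispersive spreading gives a Gaussian with σ² = 2Dt; advection only shifts the center.
σ = √(2 × 0.278 × 157) = 9.34 m.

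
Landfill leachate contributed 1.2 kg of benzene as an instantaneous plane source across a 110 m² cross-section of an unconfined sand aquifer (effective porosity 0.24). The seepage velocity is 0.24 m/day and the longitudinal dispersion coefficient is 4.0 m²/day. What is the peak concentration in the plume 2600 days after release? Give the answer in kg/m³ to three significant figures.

The peak of an instantaneous 1D plume sits at x = vt; there the Gaussian factor is 1 and C_max = M/(n_e·A·√(4πDt)), where n_e·A is the pore area the mass is dissolved in.
√(4πDt) = √(4π × 4.0 × 2600) = 361.5 m, so C_max = 1.2/(0.24 × 110 × 361.5) = 0.000126 kg/m³.

0.000126 kg/m³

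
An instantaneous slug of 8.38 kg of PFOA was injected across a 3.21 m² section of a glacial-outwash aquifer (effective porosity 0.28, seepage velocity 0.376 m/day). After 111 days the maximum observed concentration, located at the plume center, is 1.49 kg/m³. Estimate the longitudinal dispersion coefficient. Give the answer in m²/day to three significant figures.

At the plume center C_max = M/(n_e·A·√(4πDt)), so D = M²/(4πt·(n_e·A·C_max)²).
n_e·A·C_max = 0.28 × 3.21 × 1.49 = 1.339 kg/m.
D = 8.38²/(4π × 111 × 1.339²) = 0.0281 m²/day.

0.0281 m²/day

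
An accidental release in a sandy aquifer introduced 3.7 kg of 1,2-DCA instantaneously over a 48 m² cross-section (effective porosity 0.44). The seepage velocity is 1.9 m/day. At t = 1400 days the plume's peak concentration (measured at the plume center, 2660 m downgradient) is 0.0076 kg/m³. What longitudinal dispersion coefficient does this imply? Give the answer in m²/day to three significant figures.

At the plume center C_max = M/(n_e·A·√(4πDt)), so D = M²/(4πt·(n_e·A·C_max)²).
n_e·A·C_max = 0.44 × 48 × 0.0076 = 0.1605 kg/m.
D = 3.7²/(4π × 1400 × 0.1605²) = 0.0302 m²/day.

0.0302 m²/day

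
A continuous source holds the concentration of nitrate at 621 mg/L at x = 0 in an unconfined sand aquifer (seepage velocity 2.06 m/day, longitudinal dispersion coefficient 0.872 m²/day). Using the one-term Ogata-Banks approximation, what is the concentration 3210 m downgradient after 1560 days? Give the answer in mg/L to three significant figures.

For a continuous step input, C/C₀ ≈ ½·erfc((x−vt)/(2√(Dt))).
vt = 2.06 × 1560 = 3213.6 m and 2√(Dt) = 2√(0.872 × 1560) = 73.77 m.
Argument (x−vt)/(2√(Dt)) = (3210 − 3213.6)/73.77 = -0.04880; ½·erfc(-0.04880) = 0.5275.
C = 621 × 0.5275 = 328 mg/L.

328 mg/L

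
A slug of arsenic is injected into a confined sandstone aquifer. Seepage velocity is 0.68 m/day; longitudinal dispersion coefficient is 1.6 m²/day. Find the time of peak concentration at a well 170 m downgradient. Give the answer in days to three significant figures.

247 days

For the 1D instantaneous-source solution, setting ∂C/∂t = 0 at fixed x gives v²t² + 2Dt − x² = 0, so t = (√(D² + v²x²) − D)/v².
√(D² + v²x²) = √(1.6² + 0.68² × 170²) = 115.6; v² = 0.4624.
t = (115.6 − 1.6)/0.4624 = 247 days (vs. the pure-advection estimate x/v = 250 d).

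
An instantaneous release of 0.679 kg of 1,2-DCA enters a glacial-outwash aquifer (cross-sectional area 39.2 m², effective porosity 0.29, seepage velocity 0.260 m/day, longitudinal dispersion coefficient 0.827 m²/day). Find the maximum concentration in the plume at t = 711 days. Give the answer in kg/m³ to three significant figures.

The peak of an instantaneous 1D plume sits at x = vt; there the Gaussian factor is 1 and C_max = M/(n_e·A·√(4πDt)), where n_e·A is the pore area the mass is dissolved in.
√(4πDt) = √(4π × 0.827 × 711) = 85.96 m, so C_max = 0.679/(0.29 × 39.2 × 85.96) = 0.000695 kg/m³.

0.000695 kg/m³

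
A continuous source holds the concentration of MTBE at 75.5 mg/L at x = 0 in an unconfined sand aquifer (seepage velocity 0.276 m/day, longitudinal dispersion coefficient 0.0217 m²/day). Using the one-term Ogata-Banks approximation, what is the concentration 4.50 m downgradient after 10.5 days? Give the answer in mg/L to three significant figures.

For a continuous step input, C/C₀ ≈ ½·erfc((x−vt)/(2√(Dt))).
vt = 0.276 × 10.5 = 2.898 m and 2√(Dt) = 2√(0.0217 × 10.5) = 0.9547 m.
Argument (x−vt)/(2√(Dt)) = (4.50 − 2.898)/0.9547 = 1.678; ½·erfc(1.678) = 0.008821.
C = 75.5 × 0.008821 = 0.666 mg/L.

0.666 mg/L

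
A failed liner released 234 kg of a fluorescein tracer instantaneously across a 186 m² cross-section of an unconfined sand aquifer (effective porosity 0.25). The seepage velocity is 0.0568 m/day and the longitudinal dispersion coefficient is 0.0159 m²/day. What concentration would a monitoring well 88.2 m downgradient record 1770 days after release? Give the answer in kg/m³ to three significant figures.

0.0692 kg/m³

For an instantaneous plane source, C(x,t) = M/(n_e·A·√(4πDt)) · exp(−(x−vt)²/(4Dt)), with n_e·A the pore (flow) area.
Plume center vt = 0.0568 × 1770 = 100.536 m, so the well at 88.2 m is 12.336 m upgradient of the peak.
√(4πDt) = 18.81 m, giving peak height M/(n_e·A·√(4πDt)) = 234/(0.25 × 186 × 18.81) = 0.2675 kg/m³.
(x−vt)²/(4Dt) = (-12.336)²/(4 × 0.0159 × 1770) = 1.352; exp(−1.352) = 0.2587.
C = 0.2675 × 0.2587 = 0.0692 kg/m³.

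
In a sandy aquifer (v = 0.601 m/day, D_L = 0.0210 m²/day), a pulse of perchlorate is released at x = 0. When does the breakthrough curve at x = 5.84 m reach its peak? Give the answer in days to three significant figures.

9.66 days

For the 1D instantaneous-source solution, setting ∂C/∂t = 0 at fixed x gives v²t² + 2Dt − x² = 0, so t = (√(D² + v²x²) − D)/v².
√(D² + v²x²) = √(0.0210² + 0.601² × 5.84²) = 3.510; v² = 0.361201.
t = (3.510 − 0.0210)/0.361201 = 9.66 days (vs. the pure-advection estimate x/v = 9.72 d).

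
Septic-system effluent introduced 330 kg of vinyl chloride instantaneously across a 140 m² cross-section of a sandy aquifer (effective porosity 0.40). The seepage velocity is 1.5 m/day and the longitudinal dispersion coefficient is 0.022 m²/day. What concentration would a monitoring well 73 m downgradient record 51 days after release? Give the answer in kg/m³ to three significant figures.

0.102 kg/m³

For an instantaneous plane source, C(x,t) = M/(n_e·A·√(4πDt)) · exp(−(x−vt)²/(4Dt)), with n_e·A the pore (flow) area.
Plume center vt = 1.5 × 51 = 76.5 m, so the well at 73 m is 3.5 m upgradient of the peak.
√(4πDt) = 3.755 m, giving peak height M/(n_e·A·√(4πDt)) = 330/(0.40 × 140 × 3.755) = 1.569 kg/m³.
(x−vt)²/(4Dt) = (-3.5)²/(4 × 0.022 × 51) = 2.730; exp(−2.730) = 0.06522.
C = 1.569 × 0.06522 = 0.102 kg/m³.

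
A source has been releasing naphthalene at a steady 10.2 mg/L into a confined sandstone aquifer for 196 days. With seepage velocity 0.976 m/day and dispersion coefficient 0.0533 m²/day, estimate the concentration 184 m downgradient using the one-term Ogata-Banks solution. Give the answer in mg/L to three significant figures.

9.64 mg/L

For a continuous step input, C/C₀ ≈ ½·erfc((x−vt)/(2√(Dt))).
vt = 0.976 × 196 = 191.296 m and 2√(Dt) = 2√(0.0533 × 196) = 6.464 m.
Argument (x−vt)/(2√(Dt)) = (184 − 191.296)/6.464 = -1.129; ½·erfc(-1.129) = 0.9448.
C = 10.2 × 0.9448 = 9.64 mg/L.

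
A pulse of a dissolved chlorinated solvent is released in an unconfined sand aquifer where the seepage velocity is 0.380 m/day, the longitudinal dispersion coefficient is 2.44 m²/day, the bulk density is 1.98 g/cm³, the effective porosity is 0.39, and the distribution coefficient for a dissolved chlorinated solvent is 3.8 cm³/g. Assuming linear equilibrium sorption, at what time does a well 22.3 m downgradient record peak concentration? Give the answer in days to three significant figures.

896 days

Retardation factor R = 1 + ρ_b·K_d/n = 1 + 1.98 × 3.8/0.39 = 20.29.
Sorption retards both mechanisms: v_R = v/R = 0.01873 m/day, D_R = D/R = 0.1203 m²/day.
Peak time from v_R²t² + 2D_R t − x² = 0: t = (√(D_R² + v_R²x²) − D_R)/v_R².
√(D_R² + v_R²x²) = √(0.1203² + 0.01873² × 22.3²) = 0.4347; v_R² = 0.0003508.
t = (0.4347 − 0.1203)/0.0003508 = 896 days.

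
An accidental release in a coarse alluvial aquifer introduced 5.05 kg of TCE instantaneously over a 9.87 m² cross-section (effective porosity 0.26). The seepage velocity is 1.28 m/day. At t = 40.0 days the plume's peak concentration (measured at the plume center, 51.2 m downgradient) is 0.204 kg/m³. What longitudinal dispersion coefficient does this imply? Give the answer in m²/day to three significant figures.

At the plume center C_max = M/(n_e·A·√(4πDt)), so D = M²/(4πt·(n_e·A·C_max)²).
n_e·A·C_max = 0.26 × 9.87 × 0.204 = 0.5235 kg/m.
D = 5.05²/(4π × 40.0 × 0.5235²) = 0.185 m²/day.

0.185 m²/day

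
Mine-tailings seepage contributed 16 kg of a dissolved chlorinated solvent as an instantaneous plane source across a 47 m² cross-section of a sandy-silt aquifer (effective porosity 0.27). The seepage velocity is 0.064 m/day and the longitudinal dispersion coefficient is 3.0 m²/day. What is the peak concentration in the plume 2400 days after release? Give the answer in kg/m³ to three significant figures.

0.00419 kg/m³

The peak of an instantaneous 1D plume sits at x = vt; there the Gaussian factor is 1 and C_max = M/(n_e·A·√(4πDt)), where n_e·A is the pore area the mass is dissolved in.
√(4πDt) = √(4π × 3.0 × 2400) = 300.8 m, so C_max = 16/(0.27 × 47 × 300.8) = 0.00419 kg/m³.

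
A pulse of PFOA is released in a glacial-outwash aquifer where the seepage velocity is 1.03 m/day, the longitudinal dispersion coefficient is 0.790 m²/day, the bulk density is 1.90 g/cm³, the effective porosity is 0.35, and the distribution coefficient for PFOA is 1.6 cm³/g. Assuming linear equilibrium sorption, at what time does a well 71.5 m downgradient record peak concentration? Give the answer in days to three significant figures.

665 days

Retardation factor R = 1 + ρ_b·K_d/n = 1 + 1.90 × 1.6/0.35 = 9.686.
Sorption retards both mechanisms: v_R = v/R = 0.1063 m/day, D_R = D/R = 0.08156 m²/day.
Peak time from v_R²t² + 2D_R t − x² = 0: t = (√(D_R² + v_R²x²) − D_R)/v_R².
√(D_R² + v_R²x²) = √(0.08156² + 0.1063² × 71.5²) = 7.601; v_R² = 0.01130.
t = (7.601 − 0.08156)/0.01130 = 665 days.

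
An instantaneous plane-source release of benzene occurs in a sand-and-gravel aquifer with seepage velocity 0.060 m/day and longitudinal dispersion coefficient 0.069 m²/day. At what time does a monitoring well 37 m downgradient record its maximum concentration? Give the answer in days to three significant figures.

For the 1D instantaneous-source solution, setting ∂C/∂t = 0 at fixed x gives v²t² + 2Dt − x² = 0, so t = (√(D² + v²x²) − D)/v².
√(D² + v²x²) = √(0.069² + 0.060² × 37²) = 2.221; v² = 0.0036.
t = (2.221 − 0.069)/0.0036 = 598 days (vs. the pure-advection estimate x/v = 617 d).

598 days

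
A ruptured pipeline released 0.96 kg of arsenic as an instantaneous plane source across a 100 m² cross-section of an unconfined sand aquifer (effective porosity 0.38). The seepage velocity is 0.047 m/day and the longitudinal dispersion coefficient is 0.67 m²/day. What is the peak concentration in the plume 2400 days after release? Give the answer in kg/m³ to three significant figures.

The peak of an instantaneous 1D plume sits at x = vt; there the Gaussian factor is 1 and C_max = M/(n_e·A·√(4πDt)), where n_e·A is the pore area the mass is dissolved in.
√(4πDt) = √(4π × 0.67 × 2400) = 142.2 m, so C_max = 0.96/(0.38 × 100 × 142.2) = 0.000178 kg/m³.

0.000178 kg/m³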